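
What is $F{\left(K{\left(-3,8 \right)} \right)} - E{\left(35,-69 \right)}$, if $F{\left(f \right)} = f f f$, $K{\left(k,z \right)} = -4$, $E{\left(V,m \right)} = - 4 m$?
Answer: $-340$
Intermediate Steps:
$F{\left(f \right)} = f^{3}$ ($F{\left(f \right)} = f^{2} f = f^{3}$)
$F{\left(K{\left(-3,8 \right)} \right)} - E{\left(35,-69 \right)} = \left(-4\right)^{3} - \left(-4\right) \left(-69\right) = -64 - 276 = -340$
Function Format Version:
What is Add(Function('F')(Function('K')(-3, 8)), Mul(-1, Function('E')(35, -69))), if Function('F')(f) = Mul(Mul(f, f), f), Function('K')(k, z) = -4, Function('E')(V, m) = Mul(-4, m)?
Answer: -340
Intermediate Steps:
Function('F')(f) = Pow(f, 3) (Function('F')(f) = Mul(Pow(f, 2), f) = Pow(f, 3))
Add(Function('F')(Function('K')(-3, 8)), Mul(-1, Function('E')(35, -69))) = Add(Pow(-4, 3), Mul(-1, Mul(-4, -69))) = Add(-64, Mul(-1, 276)) = Add(-64, -276) = -340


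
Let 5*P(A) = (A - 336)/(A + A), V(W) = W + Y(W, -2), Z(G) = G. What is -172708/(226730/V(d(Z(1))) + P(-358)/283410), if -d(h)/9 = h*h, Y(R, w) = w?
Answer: 963769861573200/115021013243183 ≈ 8.3791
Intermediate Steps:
d(h) = -9*h**2 (d(h) = -9*h*h = -9*h**2)
V(W) = -2 + W (V(W) = W - 2 = -2 + W)
P(A) = (-336 + A)/(10*A) (P(A) = ((A - 336)/(A + A))/5 = ((-336 + A)/((2*A)))/5 = ((-336 + A)*(1/(2*A)))/5 = ((-336 + A)/(2*A))/5 = (-336 + A)/(10*A))
-172708/(226730/V(d(Z(1))) + P(-358)/283410) = -172708/(226730/(-2 - 9*1**2) + ((1/10)*(-336 - 358)/(-358))/283410) = -172708/(226730/(-2 - 9*1) + ((1/10)*(-1/358)*(-694))*(1/283410)) = -172708/(226730/(-2 - 9) + (347/1790)*(1/283410)) = -172708/(226730/(-11) + 347/507303900) = -172708/(226730*(-1/11) + 347/507303900) = -172708/(-226730/11 + 347/507303900) = -172708/(-115021013243183/5580342900) = -172708*(-5580342900/115021013243183) = 963769861573200/115021013243183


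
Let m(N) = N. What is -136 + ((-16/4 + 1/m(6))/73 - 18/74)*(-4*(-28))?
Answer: -1370416/8103 ≈ -169.12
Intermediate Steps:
-136 + ((-16/4 + 1/m(6))/73 - 18/74)*(-4*(-28)) = -136 + ((-16/4 + 1/6)/73 - 18/74)*(-4*(-28)) = -136 + ((-16*¼ + 1*(⅙))*(1/73) - 18*1/74)*112 = -136 + ((-4 + ⅙)*(1/73) - 9/37)*112 = -136 + (-23/6*1/73 - 9/37)*112 = -136 + (-23/438 - 9/37)*112 = -136 - 4793/16206*112 = -136 - 268408/8103 = -1370416/8103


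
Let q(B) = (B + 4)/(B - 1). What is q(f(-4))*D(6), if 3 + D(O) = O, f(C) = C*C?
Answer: 4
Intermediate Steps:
f(C) = C²
D(O) = -3 + O
q(B) = (4 + B)/(-1 + B)
q(f(-4))*D(6) = ((4 + (-4)²)/(-1 + (-4)²))*(-3 + 6) = ((4 + 16)/(-1 + 16))*3 = (20/15)*3 = ((1/15)*20)*3 = (4/3)*3 = 4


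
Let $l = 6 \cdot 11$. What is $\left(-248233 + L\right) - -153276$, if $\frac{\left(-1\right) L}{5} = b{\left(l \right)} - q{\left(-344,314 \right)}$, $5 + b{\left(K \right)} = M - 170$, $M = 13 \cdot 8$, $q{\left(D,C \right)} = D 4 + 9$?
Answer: $-101437$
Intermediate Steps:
$l = 66$
$q{\left(D,C \right)} = 9 + 4 D$ ($q{\left(D,C \right)} = 4 D + 9 = 9 + 4 D$)
$M = 104$
$b{\left(K \right)} = -71$ ($b{\left(K \right)} = -5 + \left(104 - 170\right) = -5 - 66 = -71$)
$L = -6480$ ($L = - 5 \left(-71 - \left(9 + 4 \left(-344\right)\right)\right) = - 5 \left(-71 - \left(9 - 1376\right)\right) = - 5 \left(-71 - -1367\right) = - 5 \left(-71 + 1367\right) = \left(-5\right) 1296 = -6480$)
$\left(-248233 + L\right) - -153276 = \left(-248233 - 6480\right) - -153276 = -254713 + 153276 = -101437$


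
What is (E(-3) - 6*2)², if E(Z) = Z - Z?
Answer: 144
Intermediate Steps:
E(Z) = 0
(E(-3) - 6*2)² = (0 - 6*2)² = (0 - 12)² = (-12)² = 144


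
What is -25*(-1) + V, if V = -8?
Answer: 17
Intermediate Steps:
-25*(-1) + V = -25*(-1) - 8 = 25 - 8 = 17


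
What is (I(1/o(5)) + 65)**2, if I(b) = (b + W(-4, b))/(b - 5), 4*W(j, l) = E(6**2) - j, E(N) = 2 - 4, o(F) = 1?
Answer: 267289/64 ≈ 4176.4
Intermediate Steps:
E(N) = -2
W(j, l) = -1/2 - j/4 (W(j, l) = (-2 - j)/4 = -1/2 - j/4)
I(b) = (1/2 + b)/(-5 + b) (I(b) = (b + (-1/2 - 1/4*(-4)))/(b - 5) = (b + (-1/2 + 1))/(-5 + b) = (b + 1/2)/(-5 + b) = (1/2 + b)/(-5 + b))
(I(1/o(5)) + 65)**2 = ((1/2 + 1/1)/(-5 + 1/1) + 65)**2 = ((1/2 + 1)/(-5 + 1) + 65)**2 = ((3/2)/(-4) + 65)**2 = (-1/4*3/2 + 65)**2 = (-3/8 + 65)**2 = (517/8)**2 = 267289/64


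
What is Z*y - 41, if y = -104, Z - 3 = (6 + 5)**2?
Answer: -12937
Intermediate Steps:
Z = 124 (Z = 3 + (6 + 5)**2 = 3 + 11**2 = 3 + 121 = 124)
Z*y - 41 = 124*(-104) - 41 = -12896 - 41 = -12937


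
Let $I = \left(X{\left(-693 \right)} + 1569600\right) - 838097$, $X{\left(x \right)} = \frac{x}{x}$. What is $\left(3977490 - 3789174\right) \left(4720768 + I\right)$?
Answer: $1026750053952$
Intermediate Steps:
$X{\left(x \right)} = 1$
$I = 731504$ ($I = \left(1 + 1569600\right) - 838097 = 1569601 - 838097 = 731504$)
$\left(3977490 - 3789174\right) \left(4720768 + I\right) = \left(3977490 - 3789174\right) \left(4720768 + 731504\right) = 188316 \cdot 5452272 = 1026750053952$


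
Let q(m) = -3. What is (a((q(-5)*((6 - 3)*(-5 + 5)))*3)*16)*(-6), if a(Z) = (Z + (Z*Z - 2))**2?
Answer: -384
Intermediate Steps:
a(Z) = (-2 + Z + Z**2)**2 (a(Z) = (Z + (Z**2 - 2))**2 = (Z + (-2 + Z**2))**2 = (-2 + Z + Z**2)**2)
(a((q(-5)*((6 - 3)*(-5 + 5)))*3)*16)*(-6) = ((-2 - 3*(6 - 3)*(-5 + 5)*3 + (-3*(6 - 3)*(-5 + 5)*3)**2)**2*16)*(-6) = ((-2 - 9*0*3 + (-9*0*3)**2)**2*16)*(-6) = ((-2 - 3*0*3 + (-3*0*3)**2)**2*16)*(-6) = ((-2 + 0*3 + (0*3)**2)**2*16)*(-6) = ((-2 + 0 + 0**2)**2*16)*(-6) = ((-2 + 0 + 0)**2*16)*(-6) = ((-2)**2*16)*(-6) = (4*16)*(-6) = 64*(-6) = -384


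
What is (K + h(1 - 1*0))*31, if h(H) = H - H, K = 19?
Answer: 589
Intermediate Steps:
h(H) = 0
(K + h(1 - 1*0))*31 = (19 + 0)*31 = 19*31 = 589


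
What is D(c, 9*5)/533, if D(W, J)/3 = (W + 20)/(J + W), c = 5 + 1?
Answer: 2/697 ≈ 0.0028694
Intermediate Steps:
c = 6
D(W, J) = 3*(20 + W)/(J + W) (D(W, J) = 3*((W + 20)/(J + W)) = 3*((20 + W)/(J + W)) = 3*(20 + W)/(J + W))
D(c, 9*5)/533 = (3*(20 + 6)/(9*5 + 6))/533 = (3*26/(45 + 6))*(1/533) = (3*26/51)*(1/533) = (3*(1/51)*26)*(1/533) = (26/17)*(1/533) = 2/697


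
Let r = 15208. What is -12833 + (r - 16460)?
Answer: -14085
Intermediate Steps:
-12833 + (r - 16460) = -12833 + (15208 - 16460) = -12833 - 1252 = -14085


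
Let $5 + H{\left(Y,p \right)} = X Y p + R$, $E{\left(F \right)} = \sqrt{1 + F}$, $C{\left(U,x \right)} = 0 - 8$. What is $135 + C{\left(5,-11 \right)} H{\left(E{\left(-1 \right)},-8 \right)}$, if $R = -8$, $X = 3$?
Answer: $239$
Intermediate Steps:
$C{\left(U,x \right)} = -8$ ($C{\left(U,x \right)} = 0 - 8 = -8$)
$H{\left(Y,p \right)} = -13 + 3 Y p$ ($H{\left(Y,p \right)} = -5 + \left(3 Y p - 8\right) = -5 + \left(-8 + 3 Y p\right) = -13 + 3 Y p$)
$135 + C{\left(5,-11 \right)} H{\left(E{\left(-1 \right)},-8 \right)} = 135 - 8 \left(-13 + 3 \sqrt{1 - 1} \left(-8\right)\right) = 135 - 8 \left(-13 + 3 \sqrt{0} \left(-8\right)\right) = 135 - 8 \left(-13 + 3 \cdot 0 \left(-8\right)\right) = 135 - 8 \left(-13 + 0\right) = 135 - -104 = 135 + 104 = 239$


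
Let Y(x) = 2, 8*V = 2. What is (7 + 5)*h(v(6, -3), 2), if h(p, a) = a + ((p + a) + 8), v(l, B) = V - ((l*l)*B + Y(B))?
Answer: 1419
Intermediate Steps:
V = ¼ (V = (⅛)*2 = ¼ ≈ 0.25000)
v(l, B) = -7/4 - B*l² (v(l, B) = ¼ - ((l*l)*B + 2) = ¼ - (l²*B + 2) = ¼ - (B*l² + 2) = ¼ - (2 + B*l²) = ¼ + (-2 - B*l²) = -7/4 - B*l²)
h(p, a) = 8 + p + 2*a (h(p, a) = a + ((a + p) + 8) = a + (8 + a + p) = 8 + p + 2*a)
(7 + 5)*h(v(6, -3), 2) = (7 + 5)*(8 + (-7/4 - 1*(-3)*6²) + 2*2) = 12*(8 + (-7/4 - 1*(-3)*36) + 4) = 12*(8 + (-7/4 + 108) + 4) = 12*(8 + 425/4 + 4) = 12*(473/4) = 1419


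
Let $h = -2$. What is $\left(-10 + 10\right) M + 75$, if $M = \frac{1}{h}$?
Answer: $75$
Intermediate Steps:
$M = - \frac{1}{2}$ ($M = \frac{1}{-2} = - \frac{1}{2} \approx -0.5$)
$\left(-10 + 10\right) M + 75 = \left(-10 + 10\right) \left(- \frac{1}{2}\right) + 75 = 0 \left(- \frac{1}{2}\right) + 75 = 0 + 75 = 75$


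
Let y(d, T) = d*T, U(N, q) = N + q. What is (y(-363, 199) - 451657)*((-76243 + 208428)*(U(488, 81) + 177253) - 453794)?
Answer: -12314100848212744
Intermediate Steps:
y(d, T) = T*d
(y(-363, 199) - 451657)*((-76243 + 208428)*(U(488, 81) + 177253) - 453794) = (199*(-363) - 451657)*((-76243 + 208428)*((488 + 81) + 177253) - 453794) = (-72237 - 451657)*(132185*(569 + 177253) - 453794) = -523894*(132185*177822 - 453794) = -523894*(23505401070 - 453794) = -523894*23504947276 = -12314100848212744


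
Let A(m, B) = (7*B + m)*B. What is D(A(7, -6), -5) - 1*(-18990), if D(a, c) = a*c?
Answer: 17940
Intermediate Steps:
A(m, B) = B*(m + 7*B) (A(m, B) = (m + 7*B)*B = B*(m + 7*B))
D(A(7, -6), -5) - 1*(-18990) = -6*(7 + 7*(-6))*(-5) - 1*(-18990) = -6*(7 - 42)*(-5) + 18990 = -6*(-35)*(-5) + 18990 = 210*(-5) + 18990 = -1050 + 18990 = 17940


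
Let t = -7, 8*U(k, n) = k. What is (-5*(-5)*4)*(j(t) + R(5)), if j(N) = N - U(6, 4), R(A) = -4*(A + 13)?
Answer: -7975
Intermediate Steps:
U(k, n) = k/8
R(A) = -52 - 4*A (R(A) = -4*(13 + A) = -52 - 4*A)
j(N) = -3/4 + N (j(N) = N - 6/8 = N - 1*3/4 = N - 3/4 = -3/4 + N)
(-5*(-5)*4)*(j(t) + R(5)) = (-5*(-5)*4)*((-3/4 - 7) + (-52 - 4*5)) = (25*4)*(-31/4 + (-52 - 20)) = 100*(-31/4 - 72) = 100*(-319/4) = -7975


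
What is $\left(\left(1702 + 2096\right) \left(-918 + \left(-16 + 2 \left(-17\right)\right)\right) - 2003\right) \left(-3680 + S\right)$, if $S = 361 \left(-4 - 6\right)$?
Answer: $26816024430$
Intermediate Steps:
$S = -3610$ ($S = 361 \left(-4 - 6\right) = 361 \left(-10\right) = -3610$)
$\left(\left(1702 + 2096\right) \left(-918 + \left(-16 + 2 \left(-17\right)\right)\right) - 2003\right) \left(-3680 + S\right) = \left(\left(1702 + 2096\right) \left(-918 + \left(-16 + 2 \left(-17\right)\right)\right) - 2003\right) \left(-3680 - 3610\right) = \left(3798 \left(-918 - 50\right) - 2003\right) \left(-7290\right) = \left(3798 \left(-968\right) - 2003\right) \left(-7290\right) = \left(-3676464 - 2003\right) \left(-7290\right) = \left(-3678467\right) \left(-7290\right) = 26816024430$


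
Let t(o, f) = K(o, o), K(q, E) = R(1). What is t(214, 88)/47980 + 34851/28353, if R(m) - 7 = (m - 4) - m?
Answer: 557412013/453458980 ≈ 1.2292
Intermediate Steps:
R(m) = 3 (R(m) = 7 + ((m - 4) - m) = 7 + ((-4 + m) - m) = 7 - 4 = 3)
K(q, E) = 3
t(o, f) = 3
t(214, 88)/47980 + 34851/28353 = 3/47980 + 34851/28353 = 3*(1/47980) + 34851*(1/28353) = 3/47980 + 11617/9451 = 557412013/453458980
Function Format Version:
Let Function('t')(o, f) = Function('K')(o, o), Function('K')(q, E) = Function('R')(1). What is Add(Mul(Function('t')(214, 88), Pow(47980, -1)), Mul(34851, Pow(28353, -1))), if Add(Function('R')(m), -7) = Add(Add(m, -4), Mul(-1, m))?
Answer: Rational(557412013, 453458980) ≈ 1.2292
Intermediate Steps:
Function('R')(m) = 3 (Function('R')(m) = Add(7, Add(Add(m, -4), Mul(-1, m))) = Add(7, Add(Add(-4, m), Mul(-1, m))) = Add(7, -4) = 3)
Function('K')(q, E) = 3
Function('t')(o, f) = 3
Add(Mul(Function('t')(214, 88), Pow(47980, -1)), Mul(34851, Pow(28353, -1))) = Add(Mul(3, Pow(47980, -1)), Mul(34851, Pow(28353, -1))) = Add(Mul(3, Rational(1, 47980)), Mul(34851, Rational(1, 28353))) = Add(Rational(3, 47980), Rational(11617, 9451)) = Rational(557412013, 453458980)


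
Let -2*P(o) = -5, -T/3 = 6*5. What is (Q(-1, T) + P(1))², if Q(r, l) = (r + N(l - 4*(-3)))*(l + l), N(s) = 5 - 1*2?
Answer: 511225/4 ≈ 1.2781e+5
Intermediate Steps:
T = -90 (T = -18*5 = -3*30 = -90)
P(o) = 5/2 (P(o) = -½*(-5) = 5/2)
N(s) = 3 (N(s) = 5 - 2 = 3)
Q(r, l) = 2*l*(3 + r) (Q(r, l) = (r + 3)*(l + l) = (3 + r)*(2*l) = 2*l*(3 + r))
(Q(-1, T) + P(1))² = (2*(-90)*(3 - 1) + 5/2)² = (2*(-90)*2 + 5/2)² = (-360 + 5/2)² = (-715/2)² = 511225/4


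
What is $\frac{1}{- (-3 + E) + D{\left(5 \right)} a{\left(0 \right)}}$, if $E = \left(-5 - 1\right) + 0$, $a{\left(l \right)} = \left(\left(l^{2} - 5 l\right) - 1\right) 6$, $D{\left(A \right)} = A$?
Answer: $- \frac{1}{21} \approx -0.047619$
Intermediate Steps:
$a{\left(l \right)} = -6 - 30 l + 6 l^{2}$ ($a{\left(l \right)} = \left(-1 + l^{2} - 5 l\right) 6 = -6 - 30 l + 6 l^{2}$)
$E = -6$ ($E = -6 + 0 = -6$)
$\frac{1}{- (-3 + E) + D{\left(5 \right)} a{\left(0 \right)}} = \frac{1}{- (-3 - 6) + 5 \left(-6 - 0 + 6 \cdot 0^{2}\right)} = \frac{1}{\left(-1\right) \left(-9\right) + 5 \left(-6 + 0 + 6 \cdot 0\right)} = \frac{1}{9 + 5 \left(-6 + 0 + 0\right)} = \frac{1}{9 + 5 \left(-6\right)} = \frac{1}{9 - 30} = \frac{1}{-21} = - \frac{1}{21}$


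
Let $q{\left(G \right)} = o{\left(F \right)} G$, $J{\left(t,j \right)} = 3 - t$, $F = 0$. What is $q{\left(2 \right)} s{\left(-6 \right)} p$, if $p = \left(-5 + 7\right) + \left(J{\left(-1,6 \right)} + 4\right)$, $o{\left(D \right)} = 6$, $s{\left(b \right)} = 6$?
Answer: $720$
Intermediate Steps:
$q{\left(G \right)} = 6 G$
$p = 10$ ($p = \left(-5 + 7\right) + \left(\left(3 - -1\right) + 4\right) = 2 + \left(\left(3 + 1\right) + 4\right) = 2 + \left(4 + 4\right) = 2 + 8 = 10$)
$q{\left(2 \right)} s{\left(-6 \right)} p = 6 \cdot 2 \cdot 6 \cdot 10 = 12 \cdot 6 \cdot 10 = 72 \cdot 10 = 720$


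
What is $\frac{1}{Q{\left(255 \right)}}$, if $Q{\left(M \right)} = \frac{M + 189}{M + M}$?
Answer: $\frac{85}{74} \approx 1.1486$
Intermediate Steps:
$Q{\left(M \right)} = \frac{189 + M}{2 M}$
$\frac{1}{Q{\left(255 \right)}} = \frac{1}{\frac{1}{2} \cdot \frac{1}{255} \left(189 + 255\right)} = \frac{1}{\frac{1}{2} \cdot \frac{1}{255} \cdot 444} = \frac{1}{\frac{74}{85}} = \frac{85}{74}$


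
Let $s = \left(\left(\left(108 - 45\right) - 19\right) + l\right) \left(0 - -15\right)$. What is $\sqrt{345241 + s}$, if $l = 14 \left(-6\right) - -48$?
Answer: $\sqrt{345361} \approx 587.67$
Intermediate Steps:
$l = -36$ ($l = -84 + 48 = -36$)
$s = 120$ ($s = \left(\left(\left(108 - 45\right) - 19\right) - 36\right) \left(0 - -15\right) = \left(\left(63 - 19\right) - 36\right) \left(0 + 15\right) = \left(44 - 36\right) 15 = 8 \cdot 15 = 120$)
$\sqrt{345241 + s} = \sqrt{345241 + 120} = \sqrt{345361}$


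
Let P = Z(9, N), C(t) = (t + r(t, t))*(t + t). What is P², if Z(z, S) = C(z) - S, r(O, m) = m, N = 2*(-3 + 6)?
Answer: 101124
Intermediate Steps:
N = 6 (N = 2*3 = 6)
C(t) = 4*t² (C(t) = (t + t)*(t + t) = (2*t)*(2*t) = 4*t²)
Z(z, S) = -S + 4*z² (Z(z, S) = 4*z² - S = -S + 4*z²)
P = 318 (P = -1*6 + 4*9² = -6 + 4*81 = -6 + 324 = 318)
P² = 318² = 101124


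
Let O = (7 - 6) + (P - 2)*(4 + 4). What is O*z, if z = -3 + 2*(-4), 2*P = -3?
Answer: 297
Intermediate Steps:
P = -3/2 (P = (1/2)*(-3) = -3/2 ≈ -1.5000)
O = -27 (O = (7 - 6) + (-3/2 - 2)*(4 + 4) = 1 - 7/2*8 = 1 - 28 = -27)
z = -11 (z = -3 - 8 = -11)
O*z = -27*(-11) = 297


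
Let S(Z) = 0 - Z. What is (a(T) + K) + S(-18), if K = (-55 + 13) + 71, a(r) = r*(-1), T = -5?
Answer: 52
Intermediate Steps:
a(r) = -r
K = 29 (K = -42 + 71 = 29)
S(Z) = -Z
(a(T) + K) + S(-18) = (-1*(-5) + 29) - 1*(-18) = (5 + 29) + 18 = 34 + 18 = 52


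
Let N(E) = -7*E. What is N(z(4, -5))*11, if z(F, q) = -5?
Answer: 385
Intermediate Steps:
N(z(4, -5))*11 = -7*(-5)*11 = 35*11 = 385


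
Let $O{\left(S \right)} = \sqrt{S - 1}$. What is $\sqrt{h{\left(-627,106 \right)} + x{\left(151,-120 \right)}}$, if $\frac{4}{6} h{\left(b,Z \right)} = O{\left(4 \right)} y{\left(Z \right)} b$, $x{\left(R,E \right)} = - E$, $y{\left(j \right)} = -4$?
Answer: $\sqrt{120 + 3762 \sqrt{3}} \approx 81.462$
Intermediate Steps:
$O{\left(S \right)} = \sqrt{-1 + S}$
$h{\left(b,Z \right)} = - 6 b \sqrt{3}$ ($h{\left(b,Z \right)} = \frac{3 \sqrt{-1 + 4} \left(-4\right) b}{2} = \frac{3 \sqrt{3} \left(-4\right) b}{2} = \frac{3 - 4 \sqrt{3} b}{2} = \frac{3 \left(- 4 b \sqrt{3}\right)}{2} = - 6 b \sqrt{3}$)
$\sqrt{h{\left(-627,106 \right)} + x{\left(151,-120 \right)}} = \sqrt{\left(-6\right) \left(-627\right) \sqrt{3} - -120} = \sqrt{3762 \sqrt{3} + 120} = \sqrt{120 + 3762 \sqrt{3}}$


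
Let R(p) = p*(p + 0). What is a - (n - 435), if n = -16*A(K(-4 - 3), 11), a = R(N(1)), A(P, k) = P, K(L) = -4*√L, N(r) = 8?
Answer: 499 - 64*I*√7 ≈ 499.0 - 169.33*I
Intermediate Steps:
R(p) = p² (R(p) = p*p = p²)
a = 64 (a = 8² = 64)
n = 64*I*√7 (n = -(-64)*√(-4 - 3) = -(-64)*√(-7) = -(-64)*I*√7 = 64*I*√7 ≈ 169.33*I)
a - (n - 435) = 64 - (64*I*√7 - 435) = 64 - (-435 + 64*I*√7) = 64 + (435 - 64*I*√7) = 499 - 64*I*√7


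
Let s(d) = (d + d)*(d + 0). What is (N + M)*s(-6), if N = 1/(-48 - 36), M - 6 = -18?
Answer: -6054/7 ≈ -864.86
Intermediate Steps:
s(d) = 2*d² (s(d) = (2*d)*d = 2*d²)
M = -12 (M = 6 - 18 = -12)
N = -1/84 (N = 1/(-84) = -1/84 ≈ -0.011905)
(N + M)*s(-6) = (-1/84 - 12)*(2*(-6)²) = -1009*36/42 = -1009/84*72 = -6054/7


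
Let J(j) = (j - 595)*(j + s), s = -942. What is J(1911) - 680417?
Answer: 594787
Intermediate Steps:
J(j) = (-942 + j)*(-595 + j) (J(j) = (j - 595)*(j - 942) = (-595 + j)*(-942 + j) = (-942 + j)*(-595 + j))
J(1911) - 680417 = (560490 + 1911² - 1537*1911) - 680417 = (560490 + 3651921 - 2937207) - 680417 = 1275204 - 680417 = 594787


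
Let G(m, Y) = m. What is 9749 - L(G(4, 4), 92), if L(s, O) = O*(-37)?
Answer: 13153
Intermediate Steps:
L(s, O) = -37*O
9749 - L(G(4, 4), 92) = 9749 - (-37)*92 = 9749 - 1*(-3404) = 9749 + 3404 = 13153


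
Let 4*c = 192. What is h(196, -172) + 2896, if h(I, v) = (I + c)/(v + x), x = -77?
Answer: 720860/249 ≈ 2895.0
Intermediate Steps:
c = 48 (c = (¼)*192 = 48)
h(I, v) = (48 + I)/(-77 + v) (h(I, v) = (I + 48)/(v - 77) = (48 + I)/(-77 + v))
h(196, -172) + 2896 = (48 + 196)/(-77 - 172) + 2896 = 244/(-249) + 2896 = -1/249*244 + 2896 = -244/249 + 2896 = 720860/249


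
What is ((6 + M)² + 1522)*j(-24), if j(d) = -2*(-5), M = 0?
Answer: 15580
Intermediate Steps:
j(d) = 10
((6 + M)² + 1522)*j(-24) = ((6 + 0)² + 1522)*10 = (6² + 1522)*10 = (36 + 1522)*10 = 1558*10 = 15580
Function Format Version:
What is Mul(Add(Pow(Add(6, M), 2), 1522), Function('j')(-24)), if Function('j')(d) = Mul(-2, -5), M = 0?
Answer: 15580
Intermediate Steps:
Function('j')(d) = 10
Mul(Add(Pow(Add(6, M), 2), 1522), Function('j')(-24)) = Mul(Add(Pow(Add(6, 0), 2), 1522), 10) = Mul(Add(Pow(6, 2), 1522), 10) = Mul(Add(36, 1522), 10) = Mul(1558, 10) = 15580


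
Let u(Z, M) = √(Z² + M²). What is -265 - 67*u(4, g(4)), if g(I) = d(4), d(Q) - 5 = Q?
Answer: -265 - 67*√97 ≈ -924.87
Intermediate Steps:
d(Q) = 5 + Q
g(I) = 9 (g(I) = 5 + 4 = 9)
u(Z, M) = √(M² + Z²)
-265 - 67*u(4, g(4)) = -265 - 67*√(9² + 4²) = -265 - 67*√(81 + 16) = -265 - 67*√97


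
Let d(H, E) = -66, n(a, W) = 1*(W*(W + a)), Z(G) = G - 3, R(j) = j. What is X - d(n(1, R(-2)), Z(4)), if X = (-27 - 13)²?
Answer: 1666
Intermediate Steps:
Z(G) = -3 + G
n(a, W) = W*(W + a)
X = 1600 (X = (-40)² = 1600)
X - d(n(1, R(-2)), Z(4)) = 1600 - 1*(-66) = 1600 + 66 = 1666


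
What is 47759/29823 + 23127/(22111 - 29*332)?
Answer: 47625634/13788167 ≈ 3.4541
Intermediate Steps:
47759/29823 + 23127/(22111 - 29*332) = 47759*(1/29823) + 23127/(22111 - 9628) = 47759/29823 + 23127/12483 = 47759/29823 + 23127*(1/12483) = 47759/29823 + 7709/4161 = 47625634/13788167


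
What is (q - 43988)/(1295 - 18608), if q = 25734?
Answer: 18254/17313 ≈ 1.0544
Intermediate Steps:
(q - 43988)/(1295 - 18608) = (25734 - 43988)/(1295 - 18608) = -18254/(-17313) = -18254*(-1/17313) = 18254/17313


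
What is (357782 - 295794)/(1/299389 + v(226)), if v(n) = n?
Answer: 18558525332/67661915 ≈ 274.28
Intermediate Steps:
(357782 - 295794)/(1/299389 + v(226)) = (357782 - 295794)/(1/299389 + 226) = 61988/(1/299389 + 226) = 61988/(67661915/299389) = 61988*(299389/67661915) = 18558525332/67661915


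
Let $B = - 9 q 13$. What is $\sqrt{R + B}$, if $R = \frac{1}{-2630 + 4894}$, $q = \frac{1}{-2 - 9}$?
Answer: $\frac{\sqrt{1649261174}}{12452} \approx 3.2614$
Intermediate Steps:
$q = - \frac{1}{11}$ ($q = \frac{1}{-11} = - \frac{1}{11} \approx -0.090909$)
$R = \frac{1}{2264} \approx 0.0004417$
$B = \frac{117}{11}$ ($B = \left(-9\right) \left(- \frac{1}{11}\right) 13 = \frac{9}{11} \cdot 13 = \frac{117}{11} \approx 10.636$)
$\sqrt{R + B} = \sqrt{\frac{1}{2264} + \frac{117}{11}} = \sqrt{\frac{264899}{24904}} = \frac{\sqrt{1649261174}}{12452}$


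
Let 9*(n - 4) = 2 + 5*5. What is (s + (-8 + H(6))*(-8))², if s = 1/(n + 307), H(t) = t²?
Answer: 4947012225/98596 ≈ 50175.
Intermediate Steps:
n = 7 (n = 4 + (2 + 5*5)/9 = 4 + (2 + 25)/9 = 4 + (⅑)*27 = 4 + 3 = 7)
s = 1/314 (s = 1/(7 + 307) = 1/314 ≈ 0.0031847)
(s + (-8 + H(6))*(-8))² = (1/314 + (-8 + 6²)*(-8))² = (1/314 + (-8 + 36)*(-8))² = (1/314 + 28*(-8))² = (1/314 - 224)² = (-70335/314)² = 4947012225/98596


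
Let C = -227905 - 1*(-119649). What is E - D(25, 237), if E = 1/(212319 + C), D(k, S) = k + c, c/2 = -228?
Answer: 44851154/104063 ≈ 431.00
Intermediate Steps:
c = -456 (c = 2*(-228) = -456)
D(k, S) = -456 + k (D(k, S) = k - 456 = -456 + k)
C = -108256 (C = -227905 + 119649 = -108256)
E = 1/104063 (E = 1/(212319 - 108256) = 1/104063 ≈ 9.6096e-6)
E - D(25, 237) = 1/104063 - (-456 + 25) = 1/104063 - 1*(-431) = 1/104063 + 431 = 44851154/104063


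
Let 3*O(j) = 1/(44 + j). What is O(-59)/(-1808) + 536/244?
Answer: 10902301/4962960 ≈ 2.1967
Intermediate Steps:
O(j) = 1/(3*(44 + j))
O(-59)/(-1808) + 536/244 = (1/(3*(44 - 59)))/(-1808) + 536/244 = ((⅓)/(-15))*(-1/1808) + 536*(1/244) = ((⅓)*(-1/15))*(-1/1808) + 134/61 = -1/45*(-1/1808) + 134/61 = 1/81360 + 134/61 = 10902301/4962960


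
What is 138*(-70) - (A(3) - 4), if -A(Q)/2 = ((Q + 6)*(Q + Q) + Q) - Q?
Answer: -9548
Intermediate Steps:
A(Q) = -4*Q*(6 + Q) (A(Q) = -2*(((Q + 6)*(Q + Q) + Q) - Q) = -2*(((6 + Q)*(2*Q) + Q) - Q) = -2*((2*Q*(6 + Q) + Q) - Q) = -2*((Q + 2*Q*(6 + Q)) - Q) = -4*Q*(6 + Q))
138*(-70) - (A(3) - 4) = 138*(-70) - (-4*3*(6 + 3) - 4) = -9660 - (-4*3*9 - 4) = -9660 - (-108 - 4) = -9660 - 1*(-112) = -9660 + 112 = -9548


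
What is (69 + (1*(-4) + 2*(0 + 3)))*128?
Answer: 9088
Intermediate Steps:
(69 + (1*(-4) + 2*(0 + 3)))*128 = (69 + (-4 + 2*3))*128 = (69 + (-4 + 6))*128 = (69 + 2)*128 = 71*128 = 9088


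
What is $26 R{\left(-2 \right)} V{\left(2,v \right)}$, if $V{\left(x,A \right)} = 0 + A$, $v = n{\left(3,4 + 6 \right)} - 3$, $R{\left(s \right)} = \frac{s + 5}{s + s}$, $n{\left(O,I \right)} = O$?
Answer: $0$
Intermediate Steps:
$R{\left(s \right)} = \frac{5 + s}{2 s}$
$v = 0$ ($v = 3 - 3 = 0$)
$V{\left(x,A \right)} = A$
$26 R{\left(-2 \right)} V{\left(2,v \right)} = 26 \frac{5 - 2}{2 \left(-2\right)} 0 = 26 \cdot \frac{1}{2} \left(- \frac{1}{2}\right) 3 \cdot 0 = 26 \left(- \frac{3}{4}\right) 0 = \left(- \frac{39}{2}\right) 0 = 0$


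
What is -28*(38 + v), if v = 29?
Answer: -1876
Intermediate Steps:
-28*(38 + v) = -28*(38 + 29) = -28*67 = -1876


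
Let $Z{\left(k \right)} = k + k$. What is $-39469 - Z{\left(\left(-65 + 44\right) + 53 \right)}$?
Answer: $-39533$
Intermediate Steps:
$Z{\left(k \right)} = 2 k$
$-39469 - Z{\left(\left(-65 + 44\right) + 53 \right)} = -39469 - 2 \left(\left(-65 + 44\right) + 53\right) = -39469 - 2 \left(-21 + 53\right) = -39469 - 2 \cdot 32 = -39469 - 64 = -39533$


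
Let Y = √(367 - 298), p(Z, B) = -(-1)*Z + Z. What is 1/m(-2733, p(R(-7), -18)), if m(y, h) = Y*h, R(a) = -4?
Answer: -√69/552 ≈ -0.015048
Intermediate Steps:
p(Z, B) = 2*Z (p(Z, B) = Z + Z = 2*Z)
Y = √69 ≈ 8.3066
m(y, h) = h*√69 (m(y, h) = √69*h = h*√69)
1/m(-2733, p(R(-7), -18)) = 1/((2*(-4))*√69) = 1/(-8*√69) = -√69/552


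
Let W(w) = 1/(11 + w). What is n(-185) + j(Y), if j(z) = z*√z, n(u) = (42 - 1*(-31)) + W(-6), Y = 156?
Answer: 366/5 + 312*√39 ≈ 2021.6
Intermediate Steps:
n(u) = 366/5 (n(u) = (42 - 1*(-31)) + 1/(11 - 6) = (42 + 31) + 1/5 = 73 + ⅕ = 366/5)
j(z) = z^(3/2)
n(-185) + j(Y) = 366/5 + 156^(3/2) = 366/5 + 312*√39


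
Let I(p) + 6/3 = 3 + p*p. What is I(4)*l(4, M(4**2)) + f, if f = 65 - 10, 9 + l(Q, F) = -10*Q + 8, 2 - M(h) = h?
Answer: -642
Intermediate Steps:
M(h) = 2 - h
l(Q, F) = -1 - 10*Q (l(Q, F) = -9 + (-10*Q + 8) = -9 + (8 - 10*Q) = -1 - 10*Q)
I(p) = 1 + p**2 (I(p) = -2 + (3 + p*p) = -2 + (3 + p**2) = 1 + p**2)
f = 55
I(4)*l(4, M(4**2)) + f = (1 + 4**2)*(-1 - 10*4) + 55 = (1 + 16)*(-1 - 40) + 55 = 17*(-41) + 55 = -697 + 55 = -642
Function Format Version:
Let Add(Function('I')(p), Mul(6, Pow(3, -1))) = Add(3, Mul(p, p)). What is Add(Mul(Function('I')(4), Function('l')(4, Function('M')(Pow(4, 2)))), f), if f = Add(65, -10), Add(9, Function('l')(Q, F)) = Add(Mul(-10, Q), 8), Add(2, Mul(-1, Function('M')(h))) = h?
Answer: -642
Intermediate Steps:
Function('M')(h) = Add(2, Mul(-1, h))
Function('l')(Q, F) = Add(-1, Mul(-10, Q)) (Function('l')(Q, F) = Add(-9, Add(Mul(-10, Q), 8)) = Add(-9, Add(8, Mul(-10, Q))) = Add(-1, Mul(-10, Q)))
Function('I')(p) = Add(1, Pow(p, 2)) (Function('I')(p) = Add(-2, Add(3, Mul(p, p))) = Add(-2, Add(3, Pow(p, 2))) = Add(1, Pow(p, 2)))
f = 55
Add(Mul(Function('I')(4), Function('l')(4, Function('M')(Pow(4, 2)))), f) = Add(Mul(Add(1, Pow(4, 2)), Add(-1, Mul(-10, 4))), 55) = Add(Mul(Add(1, 16), Add(-1, -40)), 55) = Add(Mul(17, -41), 55) = Add(-697, 55) = -642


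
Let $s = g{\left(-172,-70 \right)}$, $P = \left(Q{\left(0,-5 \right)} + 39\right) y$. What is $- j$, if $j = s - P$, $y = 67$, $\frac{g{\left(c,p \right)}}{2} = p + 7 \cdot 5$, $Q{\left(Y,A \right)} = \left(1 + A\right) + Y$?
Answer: $2415$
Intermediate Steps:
$Q{\left(Y,A \right)} = 1 + A + Y$
$g{\left(c,p \right)} = 70 + 2 p$ ($g{\left(c,p \right)} = 2 \left(p + 7 \cdot 5\right) = 2 \left(p + 35\right) = 2 \left(35 + p\right) = 70 + 2 p$)
$P = 2345$ ($P = \left(\left(1 - 5 + 0\right) + 39\right) 67 = \left(-4 + 39\right) 67 = 35 \cdot 67 = 2345$)
$s = -70$ ($s = 70 + 2 \left(-70\right) = 70 - 140 = -70$)
$j = -2415$ ($j = -70 - 2345 = -2415$)
$- j = \left(-1\right) \left(-2415\right) = 2415$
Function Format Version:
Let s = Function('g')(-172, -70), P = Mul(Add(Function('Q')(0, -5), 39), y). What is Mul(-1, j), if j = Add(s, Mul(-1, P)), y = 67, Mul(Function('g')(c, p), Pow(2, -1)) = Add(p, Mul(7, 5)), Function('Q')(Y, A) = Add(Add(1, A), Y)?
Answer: 2415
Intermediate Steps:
Function('Q')(Y, A) = Add(1, A, Y)
Function('g')(c, p) = Add(70, Mul(2, p)) (Function('g')(c, p) = Mul(2, Add(p, Mul(7, 5))) = Mul(2, Add(p, 35)) = Mul(2, Add(35, p)) = Add(70, Mul(2, p)))
P = 2345 (P = Mul(Add(Add(1, -5, 0), 39), 67) = Mul(Add(-4, 39), 67) = Mul(35, 67) = 2345)
s = -70 (s = Add(70, Mul(2, -70)) = Add(70, -140) = -70)
j = -2415 (j = Add(-70, Mul(-1, 2345)) = Add(-70, -2345) = -2415)
Mul(-1, j) = Mul(-1, -2415) = 2415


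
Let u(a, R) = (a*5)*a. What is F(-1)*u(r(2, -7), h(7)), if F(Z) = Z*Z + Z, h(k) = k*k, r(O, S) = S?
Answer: 0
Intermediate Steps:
h(k) = k²
F(Z) = Z + Z² (F(Z) = Z² + Z = Z + Z²)
u(a, R) = 5*a² (u(a, R) = (5*a)*a = 5*a²)
F(-1)*u(r(2, -7), h(7)) = (-(1 - 1))*(5*(-7)²) = (-1*0)*(5*49) = 0*245 = 0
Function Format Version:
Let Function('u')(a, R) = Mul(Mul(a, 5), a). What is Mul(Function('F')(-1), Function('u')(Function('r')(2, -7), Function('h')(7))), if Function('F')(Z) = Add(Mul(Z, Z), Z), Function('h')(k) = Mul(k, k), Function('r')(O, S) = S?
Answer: 0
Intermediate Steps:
Function('h')(k) = Pow(k, 2)
Function('F')(Z) = Add(Z, Pow(Z, 2)) (Function('F')(Z) = Add(Pow(Z, 2), Z) = Add(Z, Pow(Z, 2)))
Function('u')(a, R) = Mul(5, Pow(a, 2)) (Function('u')(a, R) = Mul(Mul(5, a), a) = Mul(5, Pow(a, 2)))
Mul(Function('F')(-1), Function('u')(Function('r')(2, -7), Function('h')(7))) = Mul(Mul(-1, Add(1, -1)), Mul(5, Pow(-7, 2))) = Mul(Mul(-1, 0), Mul(5, 49)) = Mul(0, 245) = 0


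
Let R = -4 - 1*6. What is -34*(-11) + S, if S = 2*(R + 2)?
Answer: 358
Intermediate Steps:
R = -10 (R = -4 - 6 = -10)
S = -16 (S = 2*(-10 + 2) = 2*(-8) = -16)
-34*(-11) + S = -34*(-11) - 16 = 374 - 16 = 358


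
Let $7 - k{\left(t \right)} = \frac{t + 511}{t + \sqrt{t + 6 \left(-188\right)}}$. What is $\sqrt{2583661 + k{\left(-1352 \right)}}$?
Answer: $\frac{\sqrt{29} \sqrt{\frac{120452355 - 356368 i \sqrt{155}}{338 - i \sqrt{155}}}}{2} \approx 1607.4 - 7.1176 \cdot 10^{-6} i$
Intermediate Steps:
$k{\left(t \right)} = 7 - \frac{511 + t}{t + \sqrt{-1128 + t}}$ ($k{\left(t \right)} = 7 - \frac{t + 511}{t + \sqrt{t + 6 \left(-188\right)}} = 7 - \frac{511 + t}{t + \sqrt{t - 1128}} = 7 - \frac{511 + t}{t + \sqrt{-1128 + t}}$)
$\sqrt{2583661 + k{\left(-1352 \right)}} = \sqrt{2583661 + \frac{-511 + 6 \left(-1352\right) + 7 \sqrt{-1128 - 1352}}{-1352 + \sqrt{-1128 - 1352}}} = \sqrt{2583661 + \frac{-511 - 8112 + 7 \sqrt{-2480}}{-1352 + \sqrt{-2480}}} = \sqrt{2583661 + \frac{-511 - 8112 + 7 \cdot 4 i \sqrt{155}}{-1352 + 4 i \sqrt{155}}} = \sqrt{2583661 + \frac{-511 - 8112 + 28 i \sqrt{155}}{-1352 + 4 i \sqrt{155}}} = \sqrt{2583661 + \frac{-8623 + 28 i \sqrt{155}}{-1352 + 4 i \sqrt{155}}}$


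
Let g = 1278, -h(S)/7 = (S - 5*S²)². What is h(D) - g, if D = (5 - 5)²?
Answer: -1278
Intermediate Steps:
D = 0 (D = 0² = 0)
h(S) = -7*(S - 5*S²)²
h(D) - g = -7*0²*(-1 + 5*0)² - 1*1278 = -7*0*(-1 + 0)² - 1278 = -7*0*(-1)² - 1278 = -7*0*1 - 1278 = 0 - 1278 = -1278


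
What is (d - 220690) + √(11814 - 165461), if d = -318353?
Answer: -539043 + I*√153647 ≈ -5.3904e+5 + 391.98*I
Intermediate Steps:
(d - 220690) + √(11814 - 165461) = (-318353 - 220690) + √(11814 - 165461) = -539043 + √(-153647) = -539043 + I*√153647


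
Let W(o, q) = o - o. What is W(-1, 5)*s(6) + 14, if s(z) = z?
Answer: 14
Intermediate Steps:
W(o, q) = 0
W(-1, 5)*s(6) + 14 = 0*6 + 14 = 0 + 14 = 14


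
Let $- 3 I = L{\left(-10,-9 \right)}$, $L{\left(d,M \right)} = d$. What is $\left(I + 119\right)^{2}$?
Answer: $\frac{134689}{9} \approx 14965.0$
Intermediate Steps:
$I = \frac{10}{3}$ ($I = \left(- \frac{1}{3}\right) \left(-10\right) = \frac{10}{3} \approx 3.3333$)
$\left(I + 119\right)^{2} = \left(\frac{10}{3} + 119\right)^{2} = \left(\frac{367}{3}\right)^{2} = \frac{134689}{9}$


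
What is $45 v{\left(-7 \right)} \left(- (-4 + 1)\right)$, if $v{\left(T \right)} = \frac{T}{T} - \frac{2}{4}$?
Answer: $\frac{135}{2} \approx 67.5$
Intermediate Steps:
$v{\left(T \right)} = \frac{1}{2}$ ($v{\left(T \right)} = 1 - \frac{1}{2} = \frac{1}{2}$)
$45 v{\left(-7 \right)} \left(- (-4 + 1)\right) = 45 \cdot \frac{1}{2} \left(- (-4 + 1)\right) = \frac{45 \left(\left(-1\right) \left(-3\right)\right)}{2} = \frac{45}{2} \cdot 3 = \frac{135}{2}$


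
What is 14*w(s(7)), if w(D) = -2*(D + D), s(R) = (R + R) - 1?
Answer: -728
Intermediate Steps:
s(R) = -1 + 2*R (s(R) = 2*R - 1 = -1 + 2*R)
w(D) = -4*D
14*w(s(7)) = 14*(-4*(-1 + 2*7)) = 14*(-4*(-1 + 14)) = 14*(-4*13) = 14*(-52) = -728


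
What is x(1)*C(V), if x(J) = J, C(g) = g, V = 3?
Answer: 3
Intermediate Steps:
x(1)*C(V) = 1*3 = 3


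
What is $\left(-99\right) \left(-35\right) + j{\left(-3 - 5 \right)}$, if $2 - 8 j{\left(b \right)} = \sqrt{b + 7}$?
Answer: $\frac{13861}{4} - \frac{i}{8} \approx 3465.3 - 0.125 i$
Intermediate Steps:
$j{\left(b \right)} = \frac{1}{4} - \frac{\sqrt{7 + b}}{8}$ ($j{\left(b \right)} = \frac{1}{4} - \frac{\sqrt{b + 7}}{8} = \frac{1}{4} - \frac{\sqrt{7 + b}}{8}$)
$\left(-99\right) \left(-35\right) + j{\left(-3 - 5 \right)} = \left(-99\right) \left(-35\right) + \left(\frac{1}{4} - \frac{\sqrt{7 - 8}}{8}\right) = 3465 + \left(\frac{1}{4} - \frac{\sqrt{7 - 8}}{8}\right) = 3465 + \left(\frac{1}{4} - \frac{\sqrt{-1}}{8}\right) = 3465 + \left(\frac{1}{4} - \frac{i}{8}\right) = \frac{13861}{4} - \frac{i}{8}$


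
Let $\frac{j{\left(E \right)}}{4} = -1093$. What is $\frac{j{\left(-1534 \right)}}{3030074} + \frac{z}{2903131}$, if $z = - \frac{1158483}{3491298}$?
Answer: $- \frac{7386128469045313}{5118651211199789802} \approx -0.001443$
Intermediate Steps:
$z = - \frac{386161}{1163766}$ ($z = \left(-1158483\right) \frac{1}{3491298} = - \frac{386161}{1163766} \approx -0.33182$)
$j{\left(E \right)} = -4372$ ($j{\left(E \right)} = 4 \left(-1093\right) = -4372$)
$\frac{j{\left(-1534 \right)}}{3030074} + \frac{z}{2903131} = - \frac{4372}{3030074} - \frac{386161}{1163766 \cdot 2903131} = \left(-4372\right) \frac{1}{3030074} - \frac{386161}{3378565151346} = - \frac{2186}{1515037} - \frac{386161}{3378565151346} = - \frac{7386128469045313}{5118651211199789802}$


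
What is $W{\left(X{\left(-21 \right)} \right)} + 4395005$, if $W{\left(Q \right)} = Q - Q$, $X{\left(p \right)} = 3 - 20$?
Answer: $4395005$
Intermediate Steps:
$X{\left(p \right)} = -17$
$W{\left(Q \right)} = 0$
$W{\left(X{\left(-21 \right)} \right)} + 4395005 = 0 + 4395005 = 4395005$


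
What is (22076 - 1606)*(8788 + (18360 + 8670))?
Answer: 733194460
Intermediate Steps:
(22076 - 1606)*(8788 + (18360 + 8670)) = 20470*(8788 + 27030) = 20470*35818 = 733194460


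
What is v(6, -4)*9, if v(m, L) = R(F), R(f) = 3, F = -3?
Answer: 27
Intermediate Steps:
v(m, L) = 3
v(6, -4)*9 = 3*9 = 27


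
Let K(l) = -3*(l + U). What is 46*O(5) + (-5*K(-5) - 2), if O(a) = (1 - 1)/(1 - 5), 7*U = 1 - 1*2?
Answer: -554/7 ≈ -79.143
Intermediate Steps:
U = -1/7 (U = (1 - 1*2)/7 = (1 - 2)/7 = (1/7)*(-1) = -1/7 ≈ -0.14286)
K(l) = 3/7 - 3*l (K(l) = -3*(l - 1/7) = -3*(-1/7 + l) = 3/7 - 3*l)
O(a) = 0 (O(a) = 0/(-4) = 0*(-1/4) = 0)
46*O(5) + (-5*K(-5) - 2) = 46*0 + (-5*(3/7 - 3*(-5)) - 2) = 0 + (-5*(3/7 + 15) - 2) = 0 + (-5*108/7 - 2) = 0 + (-540/7 - 2) = 0 - 554/7 = -554/7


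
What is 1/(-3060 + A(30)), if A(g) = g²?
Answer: -1/2160 ≈ -0.00046296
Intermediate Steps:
1/(-3060 + A(30)) = 1/(-3060 + 30²) = 1/(-3060 + 900) = 1/(-2160) = -1/2160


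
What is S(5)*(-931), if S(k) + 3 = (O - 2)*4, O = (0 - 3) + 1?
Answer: 17689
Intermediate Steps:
O = -2 (O = -3 + 1 = -2)
S(k) = -19 (S(k) = -3 + (-2 - 2)*4 = -3 - 4*4 = -3 - 16 = -19)
S(5)*(-931) = -19*(-931) = 17689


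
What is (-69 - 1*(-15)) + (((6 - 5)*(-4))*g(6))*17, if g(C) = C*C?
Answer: -2502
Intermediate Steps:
g(C) = C**2
(-69 - 1*(-15)) + (((6 - 5)*(-4))*g(6))*17 = (-69 - 1*(-15)) + (((6 - 5)*(-4))*6**2)*17 = (-69 + 15) + ((1*(-4))*36)*17 = -54 - 4*36*17 = -54 - 144*17 = -54 - 2448 = -2502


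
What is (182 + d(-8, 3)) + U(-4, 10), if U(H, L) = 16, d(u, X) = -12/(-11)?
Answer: 2190/11 ≈ 199.09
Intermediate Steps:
d(u, X) = 12/11 (d(u, X) = -12*(-1/11) = 12/11)
(182 + d(-8, 3)) + U(-4, 10) = (182 + 12/11) + 16 = 2014/11 + 16 = 2190/11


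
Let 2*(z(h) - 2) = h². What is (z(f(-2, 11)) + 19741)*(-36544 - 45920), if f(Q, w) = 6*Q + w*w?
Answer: -2117964144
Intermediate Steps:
f(Q, w) = w² + 6*Q (f(Q, w) = 6*Q + w² = w² + 6*Q)
z(h) = 2 + h²/2
(z(f(-2, 11)) + 19741)*(-36544 - 45920) = ((2 + (11² + 6*(-2))²/2) + 19741)*(-36544 - 45920) = ((2 + (121 - 12)²/2) + 19741)*(-82464) = ((2 + (½)*109²) + 19741)*(-82464) = ((2 + (½)*11881) + 19741)*(-82464) = ((2 + 11881/2) + 19741)*(-82464) = (11885/2 + 19741)*(-82464) = (51367/2)*(-82464) = -2117964144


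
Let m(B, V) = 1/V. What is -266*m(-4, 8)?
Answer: -133/4 ≈ -33.250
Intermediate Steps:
-266*m(-4, 8) = -266/8 = -266*⅛ = -133/4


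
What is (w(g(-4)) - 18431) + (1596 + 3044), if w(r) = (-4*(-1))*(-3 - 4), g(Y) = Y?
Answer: -13819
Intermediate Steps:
w(r) = -28 (w(r) = 4*(-7) = -28)
(w(g(-4)) - 18431) + (1596 + 3044) = (-28 - 18431) + (1596 + 3044) = -18459 + 4640 = -13819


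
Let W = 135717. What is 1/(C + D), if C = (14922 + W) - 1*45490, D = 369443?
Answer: 1/474592 ≈ 2.1071e-6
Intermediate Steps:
C = 105149 (C = (14922 + 135717) - 1*45490 = 150639 - 45490 = 105149)
1/(C + D) = 1/(105149 + 369443) = 1/474592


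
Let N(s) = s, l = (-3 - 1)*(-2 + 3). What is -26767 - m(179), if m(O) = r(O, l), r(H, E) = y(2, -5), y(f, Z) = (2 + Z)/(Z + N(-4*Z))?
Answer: -133834/5 ≈ -26767.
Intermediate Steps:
l = -4 (l = -4*1 = -4)
y(f, Z) = -(2 + Z)/(3*Z) (y(f, Z) = (2 + Z)/(Z - 4*Z) = (2 + Z)/((-3*Z)) = (2 + Z)*(-1/(3*Z)) = -(2 + Z)/(3*Z))
r(H, E) = -1/5 (r(H, E) = (1/3)*(-2 - 1*(-5))/(-5) = (1/3)*(-1/5)*(-2 + 5) = (1/3)*(-1/5)*3 = -1/5)
m(O) = -1/5
-26767 - m(179) = -26767 - 1*(-1/5) = -26767 + 1/5 = -133834/5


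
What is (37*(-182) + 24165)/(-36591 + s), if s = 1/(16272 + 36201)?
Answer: -914656863/1920039542 ≈ -0.47637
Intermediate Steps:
s = 1/52473 ≈ 1.9057e-5
(37*(-182) + 24165)/(-36591 + s) = (37*(-182) + 24165)/(-36591 + 1/52473) = (-6734 + 24165)/(-1920039542/52473) = 17431*(-52473/1920039542) = -914656863/1920039542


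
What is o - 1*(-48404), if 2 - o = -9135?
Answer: 57541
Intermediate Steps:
o = 9137 (o = 2 - 1*(-9135) = 2 + 9135 = 9137)
o - 1*(-48404) = 9137 - 1*(-48404) = 9137 + 48404 = 57541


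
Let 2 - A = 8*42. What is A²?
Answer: 111556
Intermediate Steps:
A = -334 (A = 2 - 8*42 = 2 - 1*336 = 2 - 336 = -334)
A² = (-334)² = 111556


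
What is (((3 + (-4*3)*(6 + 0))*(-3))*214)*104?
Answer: 4606992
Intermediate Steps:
(((3 + (-4*3)*(6 + 0))*(-3))*214)*104 = (((3 - 12*6)*(-3))*214)*104 = (((3 - 72)*(-3))*214)*104 = (-69*(-3)*214)*104 = (207*214)*104 = 44298*104 = 4606992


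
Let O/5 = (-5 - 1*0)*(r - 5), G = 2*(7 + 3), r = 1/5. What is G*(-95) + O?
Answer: -1780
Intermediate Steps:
r = ⅕ ≈ 0.20000
G = 20 (G = 2*10 = 20)
O = 120 (O = 5*((-5 - 1*0)*(⅕ - 5)) = 5*((-5 + 0)*(-24/5)) = 5*(-5*(-24/5)) = 5*24 = 120)
G*(-95) + O = 20*(-95) + 120 = -1900 + 120 = -1780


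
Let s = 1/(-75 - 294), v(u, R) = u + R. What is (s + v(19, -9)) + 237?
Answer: 91142/369 ≈ 247.00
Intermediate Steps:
v(u, R) = R + u
s = -1/369 (s = 1/(-369) = -1/369 ≈ -0.0027100)
(s + v(19, -9)) + 237 = (-1/369 + (-9 + 19)) + 237 = (-1/369 + 10) + 237 = 3689/369 + 237 = 91142/369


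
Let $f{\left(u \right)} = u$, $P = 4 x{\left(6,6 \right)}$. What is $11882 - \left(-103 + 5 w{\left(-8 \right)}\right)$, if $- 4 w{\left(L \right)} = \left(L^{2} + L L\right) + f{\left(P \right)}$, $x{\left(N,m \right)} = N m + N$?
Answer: $12355$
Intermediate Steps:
$x{\left(N,m \right)} = N + N m$
$P = 168$ ($P = 4 \cdot 6 \left(1 + 6\right) = 4 \cdot 6 \cdot 7 = 4 \cdot 42 = 168$)
$w{\left(L \right)} = -42 - \frac{L^{2}}{2}$ ($w{\left(L \right)} = - \frac{\left(L^{2} + L L\right) + 168}{4} = - \frac{\left(L^{2} + L^{2}\right) + 168}{4} = - \frac{2 L^{2} + 168}{4} = - \frac{168 + 2 L^{2}}{4} = -42 - \frac{L^{2}}{2}$)
$11882 - \left(-103 + 5 w{\left(-8 \right)}\right) = 11882 - \left(-103 + 5 \left(-42 - \frac{\left(-8\right)^{2}}{2}\right)\right) = 11882 - \left(-103 + 5 \left(-42 - 32\right)\right) = 11882 + \left(\left(-5\right) \left(-74\right) + 103\right) = 11882 + \left(370 + 103\right) = 11882 + 473 = 12355$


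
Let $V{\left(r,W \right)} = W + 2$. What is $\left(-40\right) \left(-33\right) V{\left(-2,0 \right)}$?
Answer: $2640$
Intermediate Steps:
$V{\left(r,W \right)} = 2 + W$
$\left(-40\right) \left(-33\right) V{\left(-2,0 \right)} = \left(-40\right) \left(-33\right) \left(2 + 0\right) = 1320 \cdot 2 = 2640$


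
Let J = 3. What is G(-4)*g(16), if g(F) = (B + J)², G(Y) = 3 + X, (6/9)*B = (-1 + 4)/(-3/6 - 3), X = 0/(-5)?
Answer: 432/49 ≈ 8.8163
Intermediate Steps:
X = 0 (X = 0*(-⅕) = 0)
B = -9/7 (B = 3*((-1 + 4)/(-3/6 - 3))/2 = 3*(3/(-3*⅙ - 3))/2 = 3*(3/(-½ - 3))/2 = 3*(3/(-7/2))/2 = 3*(3*(-2/7))/2 = (3/2)*(-6/7) = -9/7 ≈ -1.2857)
G(Y) = 3 (G(Y) = 3 + 0 = 3)
g(F) = 144/49 (g(F) = (-9/7 + 3)² = (12/7)² = 144/49)
G(-4)*g(16) = 3*(144/49) = 432/49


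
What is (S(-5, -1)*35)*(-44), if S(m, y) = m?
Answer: 7700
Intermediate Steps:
(S(-5, -1)*35)*(-44) = -5*35*(-44) = -175*(-44) = 7700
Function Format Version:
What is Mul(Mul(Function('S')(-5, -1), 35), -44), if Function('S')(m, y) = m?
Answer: 7700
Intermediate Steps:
Mul(Mul(Function('S')(-5, -1), 35), -44) = Mul(Mul(-5, 35), -44) = Mul(-175, -44) = 7700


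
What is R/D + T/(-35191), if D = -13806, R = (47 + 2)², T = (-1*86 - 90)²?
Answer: -3030463/2874834 ≈ -1.0541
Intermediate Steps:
T = 30976 (T = (-86 - 90)² = (-176)² = 30976)
R = 2401 (R = 49² = 2401)
R/D + T/(-35191) = 2401/(-13806) + 30976/(-35191) = 2401*(-1/13806) + 30976*(-1/35191) = -2401/13806 - 30976/35191 = -3030463/2874834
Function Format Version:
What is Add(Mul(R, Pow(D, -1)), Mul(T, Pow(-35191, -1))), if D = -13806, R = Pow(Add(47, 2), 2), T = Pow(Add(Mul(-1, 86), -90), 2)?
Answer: Rational(-3030463, 2874834) ≈ -1.0541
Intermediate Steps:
T = 30976 (T = Pow(Add(-86, -90), 2) = Pow(-176, 2) = 30976)
R = 2401 (R = Pow(49, 2) = 2401)
Add(Mul(R, Pow(D, -1)), Mul(T, Pow(-35191, -1))) = Add(Mul(2401, Pow(-13806, -1)), Mul(30976, Pow(-35191, -1))) = Add(Mul(2401, Rational(-1, 13806)), Mul(30976, Rational(-1, 35191))) = Add(Rational(-2401, 13806), Rational(-30976, 35191)) = Rational(-3030463, 2874834)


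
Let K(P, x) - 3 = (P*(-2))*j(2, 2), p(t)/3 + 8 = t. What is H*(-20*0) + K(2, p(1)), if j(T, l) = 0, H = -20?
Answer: 3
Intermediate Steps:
p(t) = -24 + 3*t
K(P, x) = 3 (K(P, x) = 3 + (P*(-2))*0 = 3 - 2*P*0 = 3 + 0 = 3)
H*(-20*0) + K(2, p(1)) = -(-400)*0 + 3 = -20*0 + 3 = 0 + 3 = 3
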